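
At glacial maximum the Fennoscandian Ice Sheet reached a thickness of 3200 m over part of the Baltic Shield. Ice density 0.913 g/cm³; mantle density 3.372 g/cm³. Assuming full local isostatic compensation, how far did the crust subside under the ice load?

866 m

Balancing pressure at the compensation depth: the ice load ρ_ice t is balanced by mantle displaced below, ρ_m s.
s = t ρ_ice / ρ_m = 3200 m × 0.913/3.372 = 866 m.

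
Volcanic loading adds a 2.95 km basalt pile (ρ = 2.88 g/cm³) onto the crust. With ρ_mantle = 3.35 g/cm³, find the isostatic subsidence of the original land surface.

2.54 km

Subaerial loading: s = t ρ_load / ρ_m.
s = 2.95 km × 2.88/3.35 = 2.54 km.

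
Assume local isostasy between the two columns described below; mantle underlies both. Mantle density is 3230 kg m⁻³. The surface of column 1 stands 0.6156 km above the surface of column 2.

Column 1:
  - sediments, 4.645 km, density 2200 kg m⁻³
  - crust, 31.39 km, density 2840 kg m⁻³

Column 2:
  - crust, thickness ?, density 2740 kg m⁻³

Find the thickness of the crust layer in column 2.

Take the compensation level at the base of the deeper column (depth z_c below the surface of column 1) and equate Σ ρ_i t_i down to z_c; mantle fills any gap and the z_c terms cancel.
Column 1: 4.645×2200 + 31.39×2840 + (z_c − 36.035)×3230
Column 2: 0.6156×0 + x×2740 + (z_c − 0.6156 − 0 − x)×3230
The z_c×3230 term appears on both sides and cancels. Collect the known terms of each column as K = Σ(ρt)_known − 3230 × (depth of known layers): K_1 = 99366.6 − 3230×36.035 = −17026.45; K_2 = 0 − 3230×(0.6156 + 0) = −1988.388.
Balance: K_1 = K_2 − x×(3230 − 2740), so x = (K_2 − K_1)/(3230 − 2740) = 15038.1/490 = 30.7 km.

30.7 km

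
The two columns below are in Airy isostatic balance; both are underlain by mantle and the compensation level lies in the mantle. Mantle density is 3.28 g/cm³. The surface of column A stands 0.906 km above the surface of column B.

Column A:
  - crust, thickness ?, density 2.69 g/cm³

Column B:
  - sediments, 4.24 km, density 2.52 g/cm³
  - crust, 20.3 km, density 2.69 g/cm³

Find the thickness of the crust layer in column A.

Take the compensation level at the base of the deeper column (depth z_c below the surface of column A) and equate Σ ρ_i t_i down to z_c; mantle fills any gap and the z_c terms cancel.
Column A: x×2.69 + (z_c − 0 − x)×3.28
Column B: 0.906×0 + 4.24×2.52 + 20.3×2.69 + (z_c − 0.906 − 24.54)×3.28
The z_c×3.28 term appears on both sides and cancels. Collect the known terms of each column as K = Σ(ρt)_known − 3.28 × (depth of known layers): K_A = 0 − 3.28×0 = 0; K_B = 65.2918 − 3.28×(0.906 + 24.54) = −18.17108.
Balance: K_A − x×(3.28 − 2.69) = K_B, so x = (K_A − K_B)/(3.28 − 2.69) = 18.1711/0.59 = 30.8 km.

30.8 km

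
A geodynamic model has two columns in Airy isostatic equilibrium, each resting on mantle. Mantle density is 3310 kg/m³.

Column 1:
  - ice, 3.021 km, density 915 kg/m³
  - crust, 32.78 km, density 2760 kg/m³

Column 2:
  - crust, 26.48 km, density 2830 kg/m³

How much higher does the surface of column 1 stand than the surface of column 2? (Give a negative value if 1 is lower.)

3.79 km

For any compensation level in the mantle, the mantle terms cancel and isostasy reduces to e = (Σt_1 − Σt_2) − (Σ(ρt)_1 − Σ(ρt)_2) / ρ_m.
Σt_1 = 35.801 km; Σt_2 = 26.48 km; Σ(ρt)_1 = 93237.015; Σ(ρt)_2 = 74938.4 (in km·kg/m³).
e = (35.801 − 26.48) − (93237.015 − 74938.4) / 3310 = 3.79 km.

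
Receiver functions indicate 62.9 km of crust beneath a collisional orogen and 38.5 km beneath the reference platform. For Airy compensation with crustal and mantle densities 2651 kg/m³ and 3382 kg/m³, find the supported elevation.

Excess crust Δ = 62.9 km − 38.5 km = 24.4 km, split between elevation h and root r with h + r = Δ.
Airy balance ρ_c h = (ρ_m − ρ_c) r gives r = h ρ_c/(ρ_m − ρ_c), so h (1 + ρ_c/(ρ_m − ρ_c)) = Δ, i.e. h = Δ (ρ_m − ρ_c)/ρ_m.
h = 24.4 km × 731/3382 = 5.27 km.

5.27 km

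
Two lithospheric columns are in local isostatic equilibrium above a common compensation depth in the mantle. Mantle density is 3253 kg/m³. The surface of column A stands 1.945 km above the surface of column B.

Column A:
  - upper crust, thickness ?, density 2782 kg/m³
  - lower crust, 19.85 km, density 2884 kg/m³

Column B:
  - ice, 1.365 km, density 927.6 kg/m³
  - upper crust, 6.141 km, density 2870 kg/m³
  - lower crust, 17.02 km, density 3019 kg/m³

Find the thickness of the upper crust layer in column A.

18.1 km

Take the compensation level at the base of the deeper column (depth z_c below the surface of column A) and equate Σ ρ_i t_i down to z_c; mantle fills any gap and the z_c terms cancel.
Column A: x×2782 + 19.85×2884 + (z_c − 19.85 − x)×3253
Column B: 1.945×0 + 1.365×927.6 + 6.141×2870 + 17.02×3019 + (z_c − 1.945 − 24.526)×3253
The z_c×3253 term appears on both sides and cancels. Collect the known terms of each column as K = Σ(ρt)_known − 3253 × (depth of known layers): K_A = 57247.4 − 3253×19.85 = −7324.65; K_B = 70274.224 − 3253×(1.945 + 24.526) = −15835.939.
Balance: K_A − x×(3253 − 2782) = K_B, so x = (K_A − K_B)/(3253 − 2782) = 8511.29/471 = 18.1 km.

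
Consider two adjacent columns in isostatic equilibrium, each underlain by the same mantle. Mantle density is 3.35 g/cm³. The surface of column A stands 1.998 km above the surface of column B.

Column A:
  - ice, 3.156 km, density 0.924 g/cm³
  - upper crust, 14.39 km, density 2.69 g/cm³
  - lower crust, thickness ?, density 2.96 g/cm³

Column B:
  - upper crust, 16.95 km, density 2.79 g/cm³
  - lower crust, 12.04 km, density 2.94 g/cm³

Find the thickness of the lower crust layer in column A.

Take the compensation level at the base of the deeper column (depth z_c below the surface of column A) and equate Σ ρ_i t_i down to z_c; mantle fills any gap and the z_c terms cancel.
Column A: 3.156×0.924 + 14.39×2.69 + x×2.96 + (z_c − 17.546 − x)×3.35
Column B: 1.998×0 + 16.95×2.79 + 12.04×2.94 + (z_c − 1.998 − 28.99)×3.35
The z_c×3.35 term appears on both sides and cancels. Collect the known terms of each column as K = Σ(ρt)_known − 3.35 × (depth of known layers): K_A = 41.625244 − 3.35×17.546 = −17.153856; K_B = 82.6881 − 3.35×(1.998 + 28.99) = −21.1217.
Balance: K_A − x×(3.35 − 2.96) = K_B, so x = (K_A − K_B)/(3.35 − 2.96) = 3.96784/0.39 = 10.2 km.

10.2 km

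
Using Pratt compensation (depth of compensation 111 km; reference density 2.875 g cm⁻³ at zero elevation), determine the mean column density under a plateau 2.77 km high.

2.81 g cm⁻³

Pratt balance: ρ_ref D = ρ (D + h).
ρ = ρ_ref D/(D + h) = 2.875 × 111 km/(111 km + 2.77 km) = 2.81 g cm⁻³.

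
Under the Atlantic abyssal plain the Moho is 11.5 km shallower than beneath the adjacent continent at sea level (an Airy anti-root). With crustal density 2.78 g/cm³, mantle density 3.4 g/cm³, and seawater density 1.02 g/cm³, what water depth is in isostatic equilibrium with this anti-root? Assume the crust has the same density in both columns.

4.05 km

Replacing a thickness d of crust by seawater at the top must be balanced by replacing crust with mantle at the base: d (ρ_c − ρ_w) = a (ρ_m − ρ_c).
d = a (ρ_m − ρ_c)/(ρ_c − ρ_w) = 11.5 km × 0.62/1.76 = 4.05 km.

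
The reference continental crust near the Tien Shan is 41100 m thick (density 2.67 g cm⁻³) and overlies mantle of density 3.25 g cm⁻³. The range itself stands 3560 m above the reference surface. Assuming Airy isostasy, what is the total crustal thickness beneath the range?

61000 m

Root depth r = h ρ_c / (ρ_m − ρ_c) = 3560 m × 2.67 / 0.58 = 16390 m.
Total thickness = T + h + r = 41100 m + 3560 m + 16390 m = 61000 m.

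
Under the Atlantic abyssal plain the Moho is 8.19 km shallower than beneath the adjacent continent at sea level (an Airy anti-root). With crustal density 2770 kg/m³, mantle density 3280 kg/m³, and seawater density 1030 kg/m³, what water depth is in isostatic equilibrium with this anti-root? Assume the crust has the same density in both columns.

Replacing a thickness d of crust by seawater at the top must be balanced by replacing crust with mantle at the base: d (ρ_c − ρ_w) = a (ρ_m − ρ_c).
d = a (ρ_m − ρ_c)/(ρ_c − ρ_w) = 8.19 km × 510/1740 = 2.4 km.

2.4 km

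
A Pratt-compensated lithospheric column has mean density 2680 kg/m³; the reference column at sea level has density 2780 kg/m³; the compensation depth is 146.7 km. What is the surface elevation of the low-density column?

5.47 km

ρ_ref D = ρ (D + h) → h = D (ρ_ref − ρ)/ρ.
h = 146.7 km × (2780 − 2680)/2680 = 5.47 km.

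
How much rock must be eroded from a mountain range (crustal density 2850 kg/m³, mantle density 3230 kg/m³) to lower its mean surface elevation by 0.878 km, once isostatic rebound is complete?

7.46 km

Net drop Δ = e − u = e − e ρ_c/ρ_m = e (ρ_m − ρ_c)/ρ_m.
e = Δ ρ_m/(ρ_m − ρ_c) = 0.878 km × 3230/380 = 7.46 km.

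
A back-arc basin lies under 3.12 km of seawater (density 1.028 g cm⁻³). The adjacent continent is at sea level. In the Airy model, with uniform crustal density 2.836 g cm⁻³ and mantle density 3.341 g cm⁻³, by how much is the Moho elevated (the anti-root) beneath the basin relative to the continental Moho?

11.2 km

Balancing pressure at the compensation depth: replacing crust with seawater at the top is compensated by replacing crust with mantle at the base: d (ρ_c − ρ_w) = a (ρ_m − ρ_c).
a = d (ρ_c − ρ_w)/(ρ_m − ρ_c) = 3.12 km × 1.808/0.505 = 11.2 km.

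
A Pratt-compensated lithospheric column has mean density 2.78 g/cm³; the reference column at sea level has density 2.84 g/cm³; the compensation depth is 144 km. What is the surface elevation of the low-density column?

ρ_ref D = ρ (D + h) → h = D (ρ_ref − ρ)/ρ.
h = 144 km × (2.84 − 2.78)/2.78 = 3.11 km.

3.11 km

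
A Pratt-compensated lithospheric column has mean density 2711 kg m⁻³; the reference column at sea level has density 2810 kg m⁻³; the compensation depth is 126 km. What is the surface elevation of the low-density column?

ρ_ref D = ρ (D + h) → h = D (ρ_ref − ρ)/ρ.
h = 126 km × (2810 − 2711)/2711 = 4.6 km.

4.6 km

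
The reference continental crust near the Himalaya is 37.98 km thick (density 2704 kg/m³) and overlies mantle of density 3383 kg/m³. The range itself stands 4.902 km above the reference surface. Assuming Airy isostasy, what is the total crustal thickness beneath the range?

62.4 km

Root depth r = h ρ_c / (ρ_m − ρ_c) = 4.902 km × 2704 / 679 = 19.52 km.
Total thickness = T + h + r = 37.98 km + 4.902 km + 19.52 km = 62.4 km.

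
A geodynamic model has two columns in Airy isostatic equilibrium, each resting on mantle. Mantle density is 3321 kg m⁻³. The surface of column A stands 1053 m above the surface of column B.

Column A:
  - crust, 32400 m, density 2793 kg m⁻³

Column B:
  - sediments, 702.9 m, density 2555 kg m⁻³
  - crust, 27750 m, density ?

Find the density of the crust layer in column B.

2850 kg m⁻³

Take the compensation level at the base of the deeper column (depth z_c below the surface of column A) and equate Σ ρ_i t_i down to z_c; mantle fills any gap and the z_c terms cancel.
Column A: 32400×2793 + (z_c − 32400)×3321
Column B: 1053×0 + 702.9×2555 + 27750×ρ + (z_c − 1053 − 28452.9)×3321
The z_c×3321 term appears on both sides and cancels. Collect the known terms of each column as K = Σ(ρt)_known − 3321 × (depth of known layers): K_A = 90493200 − 3321×32400 = −17107200; K_B = 1795909.5 − 3321×(1053 + 28452.9) = −96193184.4.
Balance: K_A = K_B + 27750×ρ, so ρ = (K_A − K_B)/27750 = 79086000/27750 = 2850 kg m⁻³.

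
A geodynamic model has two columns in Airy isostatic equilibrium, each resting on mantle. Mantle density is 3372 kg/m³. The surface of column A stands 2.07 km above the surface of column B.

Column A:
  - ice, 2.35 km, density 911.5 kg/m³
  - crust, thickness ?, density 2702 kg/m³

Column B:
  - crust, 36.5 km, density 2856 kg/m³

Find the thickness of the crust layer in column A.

Take the compensation level at the base of the deeper column (depth z_c below the surface of column A) and equate Σ ρ_i t_i down to z_c; mantle fills any gap and the z_c terms cancel.
Column A: 2.35×911.5 + x×2702 + (z_c − 2.35 − x)×3372
Column B: 2.07×0 + 36.5×2856 + (z_c − 2.07 − 36.5)×3372
The z_c×3372 term appears on both sides and cancels. Collect the known terms of each column as K = Σ(ρt)_known − 3372 × (depth of known layers): K_A = 2142.025 − 3372×2.35 = −5782.175; K_B = 104244 − 3372×(2.07 + 36.5) = −25814.04.
Balance: K_A − x×(3372 − 2702) = K_B, so x = (K_A − K_B)/(3372 − 2702) = 20031.9/670 = 29.9 km.

29.9 km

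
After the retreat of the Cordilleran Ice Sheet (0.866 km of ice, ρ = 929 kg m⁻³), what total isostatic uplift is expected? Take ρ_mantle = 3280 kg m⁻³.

0.245 km

Removing the load lets mantle flow back in; uplift u satisfies ρ_ice t = ρ_m u.
u = t ρ_ice/ρ_m = 0.866 km × 929/3280 = 0.245 km.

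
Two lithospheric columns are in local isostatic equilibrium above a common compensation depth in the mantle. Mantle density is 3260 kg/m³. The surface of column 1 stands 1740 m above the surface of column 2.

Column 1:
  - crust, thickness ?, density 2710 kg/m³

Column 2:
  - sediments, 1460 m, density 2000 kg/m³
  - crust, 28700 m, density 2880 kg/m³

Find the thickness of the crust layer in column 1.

Take the compensation level at the base of the deeper column (depth z_c below the surface of column 1) and equate Σ ρ_i t_i down to z_c; mantle fills any gap and the z_c terms cancel.
Column 1: x×2710 + (z_c − 0 − x)×3260
Column 2: 1740×0 + 1460×2000 + 28700×2880 + (z_c − 1740 − 30160)×3260
The z_c×3260 term appears on both sides and cancels. Collect the known terms of each column as K = Σ(ρt)_known − 3260 × (depth of known layers): K_1 = 0 − 3260×0 = 0; K_2 = 85576000 − 3260×(1740 + 30160) = −18418000.
Balance: K_1 − x×(3260 − 2710) = K_2, so x = (K_1 − K_2)/(3260 − 2710) = 18418000/550 = 33500 m.

33500 m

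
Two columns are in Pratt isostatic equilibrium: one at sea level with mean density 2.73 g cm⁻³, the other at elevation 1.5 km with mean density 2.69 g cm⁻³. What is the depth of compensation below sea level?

101 km

ρ_ref D = ρ (D + h) → D (ρ_ref − ρ) = ρ h.
D = ρ h/(ρ_ref − ρ) = 2.69 × 1.5 km/(2.73 − 2.69) = 101 km.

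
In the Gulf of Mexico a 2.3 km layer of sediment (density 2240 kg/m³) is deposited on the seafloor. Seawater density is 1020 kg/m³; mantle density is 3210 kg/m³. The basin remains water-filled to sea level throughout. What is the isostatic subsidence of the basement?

1.28 km

Submarine loading: the sediment displaces seawater, and the subsidence is in turn flooded, so s (ρ_m − ρ_w) = t (ρ_sed − ρ_w).
s = 2.3 km × (2240 − 1020) / (3210 − 1020) = 1.28 km.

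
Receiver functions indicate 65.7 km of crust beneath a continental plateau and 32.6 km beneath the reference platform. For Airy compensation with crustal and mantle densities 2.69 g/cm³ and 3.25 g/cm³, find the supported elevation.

5.7 km

Excess crust Δ = 65.7 km − 32.6 km = 33.1 km, split between elevation h and root r with h + r = Δ.
Airy balance ρ_c h = (ρ_m − ρ_c) r gives r = h ρ_c/(ρ_m − ρ_c), so h (1 + ρ_c/(ρ_m − ρ_c)) = Δ, i.e. h = Δ (ρ_m − ρ_c)/ρ_m.
h = 33.1 km × 0.56/3.25 = 5.7 km.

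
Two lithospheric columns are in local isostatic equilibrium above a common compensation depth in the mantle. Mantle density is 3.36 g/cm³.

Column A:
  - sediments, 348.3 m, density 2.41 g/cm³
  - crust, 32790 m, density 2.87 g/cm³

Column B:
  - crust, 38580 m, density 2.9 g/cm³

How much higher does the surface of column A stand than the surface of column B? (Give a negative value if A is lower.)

−401 m

For any compensation level in the mantle, the mantle terms cancel and isostasy reduces to e = (Σt_A − Σt_B) − (Σ(ρt)_A − Σ(ρt)_B) / ρ_m.
Σt_A = 33138.3 m; Σt_B = 38580 m; Σ(ρt)_A = 94946.703; Σ(ρt)_B = 111882 (in m·g/cm³).
e = (33138.3 − 38580) − (94946.703 − 111882) / 3.36 = −401 m.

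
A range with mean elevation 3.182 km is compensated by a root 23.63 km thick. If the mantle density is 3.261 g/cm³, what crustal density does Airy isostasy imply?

2.87 g/cm³

ρ_c h = (ρ_m − ρ_c) r → ρ_c (h + r) = ρ_m r → ρ_c = ρ_m r / (h + r).
ρ_c = 3.261 × 23.63 km / (3.182 km + 23.63 km) = 2.87 g/cm³.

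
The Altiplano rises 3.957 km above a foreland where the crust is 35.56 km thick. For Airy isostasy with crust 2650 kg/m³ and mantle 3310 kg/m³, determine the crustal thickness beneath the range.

55.4 km

Root depth r = h ρ_c / (ρ_m − ρ_c) = 3.957 km × 2650 / 660 = 15.89 km.
Total thickness = T + h + r = 35.56 km + 3.957 km + 15.89 km = 55.4 km.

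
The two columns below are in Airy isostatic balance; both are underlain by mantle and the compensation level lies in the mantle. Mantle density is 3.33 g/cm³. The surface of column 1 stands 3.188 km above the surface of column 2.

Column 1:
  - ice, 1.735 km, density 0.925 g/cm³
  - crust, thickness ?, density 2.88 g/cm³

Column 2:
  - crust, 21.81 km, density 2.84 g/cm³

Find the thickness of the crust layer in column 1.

Take the compensation level at the base of the deeper column (depth z_c below the surface of column 1) and equate Σ ρ_i t_i down to z_c; mantle fills any gap and the z_c terms cancel.
Column 1: 1.735×0.925 + x×2.88 + (z_c − 1.735 − x)×3.33
Column 2: 3.188×0 + 21.81×2.84 + (z_c − 3.188 − 21.81)×3.33
The z_c×3.33 term appears on both sides and cancels. Collect the known terms of each column as K = Σ(ρt)_known − 3.33 × (depth of known layers): K_1 = 1.604875 − 3.33×1.735 = −4.172675; K_2 = 61.9404 − 3.33×(3.188 + 21.81) = −21.30294.
Balance: K_1 − x×(3.33 − 2.88) = K_2, so x = (K_1 − K_2)/(3.33 − 2.88) = 17.1303/0.45 = 38.1 km.

38.1 km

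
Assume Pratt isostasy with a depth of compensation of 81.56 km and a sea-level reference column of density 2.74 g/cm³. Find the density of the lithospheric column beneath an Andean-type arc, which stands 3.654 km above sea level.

2.62 g/cm³

Pratt balance: ρ_ref D = ρ (D + h).
ρ = ρ_ref D/(D + h) = 2.74 × 81.56 km/(81.56 km + 3.654 km) = 2.62 g/cm³.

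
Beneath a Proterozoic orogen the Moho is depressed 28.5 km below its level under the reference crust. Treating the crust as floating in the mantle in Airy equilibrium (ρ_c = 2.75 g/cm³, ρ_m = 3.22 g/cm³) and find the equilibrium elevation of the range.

Isostatic balance requires: ρ_c h = (ρ_m − ρ_c) r.
h = r (ρ_m − ρ_c) / ρ_c = 28.5 km × (3.22 − 2.75) / 2.75 = 4.87 km.

4.87 km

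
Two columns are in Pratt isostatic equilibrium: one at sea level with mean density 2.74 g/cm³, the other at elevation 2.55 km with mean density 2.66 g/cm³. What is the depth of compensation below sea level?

84.8 km

ρ_ref D = ρ (D + h) → D (ρ_ref − ρ) = ρ h.
D = ρ h/(ρ_ref − ρ) = 2.66 × 2.55 km/(2.74 − 2.66) = 84.8 km.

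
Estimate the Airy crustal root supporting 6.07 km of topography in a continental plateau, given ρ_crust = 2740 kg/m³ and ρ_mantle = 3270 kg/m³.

31.4 km

In Airy isostatic equilibrium: the weight of the topography is balanced by the buoyancy of the root, ρ_c h = (ρ_m − ρ_c) r.
r = h · ρ_c / (ρ_m − ρ_c) = 6.07 km × 2740 / (3270 − 2740) = 31.4 km.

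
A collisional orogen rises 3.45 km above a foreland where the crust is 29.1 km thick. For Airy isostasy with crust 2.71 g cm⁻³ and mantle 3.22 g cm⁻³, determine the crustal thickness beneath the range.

Root depth r = h ρ_c / (ρ_m − ρ_c) = 3.45 km × 2.71 / 0.51 = 18.33 km.
Total thickness = T + h + r = 29.1 km + 3.45 km + 18.33 km = 50.9 km.

50.9 km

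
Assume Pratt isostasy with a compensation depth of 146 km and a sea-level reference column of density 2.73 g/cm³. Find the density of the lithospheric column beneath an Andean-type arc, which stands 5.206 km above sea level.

2.64 g/cm³

Pratt balance: ρ_ref D = ρ (D + h).
ρ = ρ_ref D/(D + h) = 2.73 × 146 km/(146 km + 5.206 km) = 2.64 g/cm³.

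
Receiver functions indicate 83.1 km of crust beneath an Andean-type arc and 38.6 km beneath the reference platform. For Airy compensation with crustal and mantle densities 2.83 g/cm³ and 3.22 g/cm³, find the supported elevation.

5.39 km

Excess crust Δ = 83.1 km − 38.6 km = 44.5 km, split between elevation h and root r with h + r = Δ.
Airy balance ρ_c h = (ρ_m − ρ_c) r gives r = h ρ_c/(ρ_m − ρ_c), so h (1 + ρ_c/(ρ_m − ρ_c)) = Δ, i.e. h = Δ (ρ_m − ρ_c)/ρ_m.
h = 44.5 km × 0.39/3.22 = 5.39 km.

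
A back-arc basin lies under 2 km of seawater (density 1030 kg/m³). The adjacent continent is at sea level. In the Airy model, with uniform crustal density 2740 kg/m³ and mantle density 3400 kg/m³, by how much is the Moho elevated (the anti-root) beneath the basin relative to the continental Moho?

Equating mass per unit area of the two columns: replacing crust with seawater at the top is compensated by replacing crust with mantle at the base: d (ρ_c − ρ_w) = a (ρ_m − ρ_c).
a = d (ρ_c − ρ_w)/(ρ_m − ρ_c) = 2 km × 1710/660 = 5.18 km.

5.18 km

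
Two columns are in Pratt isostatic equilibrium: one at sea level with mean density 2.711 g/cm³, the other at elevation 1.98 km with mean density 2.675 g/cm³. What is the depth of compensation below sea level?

ρ_ref D = ρ (D + h) → D (ρ_ref − ρ) = ρ h.
D = ρ h/(ρ_ref − ρ) = 2.675 × 1.98 km/(2.711 − 2.675) = 147 km.

147 km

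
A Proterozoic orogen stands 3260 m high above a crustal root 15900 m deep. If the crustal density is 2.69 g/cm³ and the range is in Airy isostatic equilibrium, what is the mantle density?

Airy balance: ρ_c h = (ρ_m − ρ_c) r → ρ_m = ρ_c (1 + h/r).
ρ_m = 2.69 × (1 + 3260 m/15900 m) = 3.24 g/cm³.

3.24 g/cm³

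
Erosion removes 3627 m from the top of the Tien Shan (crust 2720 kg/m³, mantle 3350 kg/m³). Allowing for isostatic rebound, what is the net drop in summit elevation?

Rebound u = e ρ_c/ρ_m = 3627 m × 2720/3350 = 2945 m.
Net surface drop = e − u = 3627 m − 2945 m = e (ρ_m − ρ_c)/ρ_m = 682 m.

682 m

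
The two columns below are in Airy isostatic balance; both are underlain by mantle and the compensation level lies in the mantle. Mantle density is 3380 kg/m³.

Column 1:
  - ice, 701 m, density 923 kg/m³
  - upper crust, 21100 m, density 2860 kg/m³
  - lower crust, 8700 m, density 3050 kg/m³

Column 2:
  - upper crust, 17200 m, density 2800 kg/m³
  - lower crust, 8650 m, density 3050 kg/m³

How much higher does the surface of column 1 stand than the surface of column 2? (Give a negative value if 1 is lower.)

809 m

For any compensation level in the mantle, the mantle terms cancel and isostasy reduces to e = (Σt_1 − Σt_2) − (Σ(ρt)_1 − Σ(ρt)_2) / ρ_m.
Σt_1 = 30501 m; Σt_2 = 25850 m; Σ(ρt)_1 = 87528023; Σ(ρt)_2 = 74542500 (in m·kg/m³).
e = (30501 − 25850) − (87528023 − 74542500) / 3380 = 809 m.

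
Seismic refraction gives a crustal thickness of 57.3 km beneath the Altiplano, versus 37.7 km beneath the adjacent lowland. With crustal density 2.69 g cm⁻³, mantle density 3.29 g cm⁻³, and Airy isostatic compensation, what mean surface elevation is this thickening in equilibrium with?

3.57 km

Excess crust Δ = 57.3 km − 37.7 km = 19.6 km, split between elevation h and root r with h + r = Δ.
Airy balance ρ_c h = (ρ_m − ρ_c) r gives r = h ρ_c/(ρ_m − ρ_c), so h (1 + ρ_c/(ρ_m − ρ_c)) = Δ, i.e. h = Δ (ρ_m − ρ_c)/ρ_m.
h = 19.6 km × 0.6/3.29 = 3.57 km.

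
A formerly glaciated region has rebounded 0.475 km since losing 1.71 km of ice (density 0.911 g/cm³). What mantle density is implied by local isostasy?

3.28 g/cm³

ρ_m = ρ_ice t / u = 0.911 × 1.71 km/0.475 km = 3.28 g/cm³.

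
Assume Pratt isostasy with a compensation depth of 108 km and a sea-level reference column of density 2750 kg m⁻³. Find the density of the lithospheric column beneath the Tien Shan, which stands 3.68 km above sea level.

Pratt balance: ρ_ref D = ρ (D + h).
ρ = ρ_ref D/(D + h) = 2750 × 108 km/(108 km + 3.68 km) = 2660 kg m⁻³.

2660 kg m⁻³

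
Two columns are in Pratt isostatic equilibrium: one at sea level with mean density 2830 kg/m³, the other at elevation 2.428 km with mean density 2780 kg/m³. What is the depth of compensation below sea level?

ρ_ref D = ρ (D + h) → D (ρ_ref − ρ) = ρ h.
D = ρ h/(ρ_ref − ρ) = 2780 × 2.428 km/(2830 − 2780) = 135 km.

135 km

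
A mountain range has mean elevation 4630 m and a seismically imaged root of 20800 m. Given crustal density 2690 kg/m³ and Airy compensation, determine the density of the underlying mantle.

3290 kg/m³

Airy balance: ρ_c h = (ρ_m − ρ_c) r → ρ_m = ρ_c (1 + h/r).
ρ_m = 2690 × (1 + 4630 m/20800 m) = 3290 kg/m³.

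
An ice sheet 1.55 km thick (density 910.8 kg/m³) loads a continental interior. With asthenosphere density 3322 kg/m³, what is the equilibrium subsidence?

0.425 km

Equating mass per unit area of the two columns: the ice load ρ_ice t is balanced by mantle displaced below, ρ_m s.
s = t ρ_ice / ρ_m = 1.55 km × 910.8/3322 = 0.425 km.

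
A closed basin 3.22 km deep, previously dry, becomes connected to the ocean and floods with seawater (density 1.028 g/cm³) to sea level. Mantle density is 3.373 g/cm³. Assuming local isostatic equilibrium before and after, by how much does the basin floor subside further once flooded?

1.41 km

After flooding the water column is d + s deep. Its weight must equal the weight of mantle displaced by the extra subsidence s: (d + s) ρ_w = s ρ_m.
s = d ρ_w / (ρ_m − ρ_w) = 3.22 km × 1.028/(3.373 − 1.028) = 1.41 km.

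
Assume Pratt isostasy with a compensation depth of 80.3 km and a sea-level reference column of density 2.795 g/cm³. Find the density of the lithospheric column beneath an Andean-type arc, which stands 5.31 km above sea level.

Pratt balance: ρ_ref D = ρ (D + h).
ρ = ρ_ref D/(D + h) = 2.795 × 80.3 km/(80.3 km + 5.31 km) = 2.62 g/cm³.

2.62 g/cm³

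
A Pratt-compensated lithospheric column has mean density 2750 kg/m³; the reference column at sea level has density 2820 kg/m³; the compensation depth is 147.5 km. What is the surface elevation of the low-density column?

ρ_ref D = ρ (D + h) → h = D (ρ_ref − ρ)/ρ.
h = 147.5 km × (2820 − 2750)/2750 = 3.75 km.

3.75 km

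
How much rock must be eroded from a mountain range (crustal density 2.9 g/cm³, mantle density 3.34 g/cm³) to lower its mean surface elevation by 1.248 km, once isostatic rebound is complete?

Net drop Δ = e − u = e − e ρ_c/ρ_m = e (ρ_m − ρ_c)/ρ_m.
e = Δ ρ_m/(ρ_m − ρ_c) = 1.248 km × 3.34/0.44 = 9.47 km.

9.47 km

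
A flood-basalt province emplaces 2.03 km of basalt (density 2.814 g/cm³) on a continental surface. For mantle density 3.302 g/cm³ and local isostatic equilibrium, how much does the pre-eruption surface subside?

Subaerial loading: s = t ρ_load / ρ_m.
s = 2.03 km × 2.814/3.302 = 1.73 km.

1.73 km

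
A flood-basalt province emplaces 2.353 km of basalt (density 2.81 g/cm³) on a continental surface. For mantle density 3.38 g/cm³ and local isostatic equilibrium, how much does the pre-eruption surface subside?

Subaerial loading: s = t ρ_load / ρ_m.
s = 2.353 km × 2.81/3.38 = 1.96 km.

1.96 km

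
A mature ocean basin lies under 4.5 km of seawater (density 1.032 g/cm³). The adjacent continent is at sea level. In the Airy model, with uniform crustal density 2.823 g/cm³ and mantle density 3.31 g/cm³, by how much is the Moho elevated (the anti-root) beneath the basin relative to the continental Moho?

In Airy isostatic equilibrium: replacing crust with seawater at the top is compensated by replacing crust with mantle at the base: d (ρ_c − ρ_w) = a (ρ_m − ρ_c).
a = d (ρ_c − ρ_w)/(ρ_m − ρ_c) = 4.5 km × 1.791/0.487 = 16.5 km.

16.5 km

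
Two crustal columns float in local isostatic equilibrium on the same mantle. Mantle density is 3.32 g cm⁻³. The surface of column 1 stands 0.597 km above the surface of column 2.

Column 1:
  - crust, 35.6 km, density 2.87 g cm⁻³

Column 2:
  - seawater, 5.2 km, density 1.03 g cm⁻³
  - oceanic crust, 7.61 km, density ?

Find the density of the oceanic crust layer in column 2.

Take the compensation level at the base of the deeper column (depth z_c below the surface of column 1) and equate Σ ρ_i t_i down to z_c; mantle fills any gap and the z_c terms cancel.
Column 1: 35.6×2.87 + (z_c − 35.6)×3.32
Column 2: 0.597×0 + 5.2×1.03 + 7.61×ρ + (z_c − 0.597 − 12.81)×3.32
The z_c×3.32 term appears on both sides and cancels. Collect the known terms of each column as K = Σ(ρt)_known − 3.32 × (depth of known layers): K_1 = 102.172 − 3.32×35.6 = −16.02; K_2 = 5.356 − 3.32×(0.597 + 12.81) = −39.15524.
Balance: K_1 = K_2 + 7.61×ρ, so ρ = (K_1 − K_2)/7.61 = 23.1352/7.61 = 3.04 g cm⁻³.

3.04 g cm⁻³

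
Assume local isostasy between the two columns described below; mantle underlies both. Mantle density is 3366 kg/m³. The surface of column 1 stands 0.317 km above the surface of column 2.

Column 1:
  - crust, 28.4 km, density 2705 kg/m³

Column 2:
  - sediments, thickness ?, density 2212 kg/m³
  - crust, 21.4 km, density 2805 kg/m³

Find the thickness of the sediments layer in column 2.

Take the compensation level at the base of the deeper column (depth z_c below the surface of column 1) and equate Σ ρ_i t_i down to z_c; mantle fills any gap and the z_c terms cancel.
Column 1: 28.4×2705 + (z_c − 28.4)×3366
Column 2: 0.317×0 + x×2212 + 21.4×2805 + (z_c − 0.317 − 21.4 − x)×3366
The z_c×3366 term appears on both sides and cancels. Collect the known terms of each column as K = Σ(ρt)_known − 3366 × (depth of known layers): K_1 = 76822 − 3366×28.4 = −18772.4; K_2 = 60027 − 3366×(0.317 + 21.4) = −13072.422.
Balance: K_1 = K_2 − x×(3366 − 2212), so x = (K_2 − K_1)/(3366 − 2212) = 5699.98/1154 = 4.94 km.

4.94 km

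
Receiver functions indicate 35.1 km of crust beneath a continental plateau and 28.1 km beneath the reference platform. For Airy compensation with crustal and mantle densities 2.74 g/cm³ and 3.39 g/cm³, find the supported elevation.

1.34 km

Excess crust Δ = 35.1 km − 28.1 km = 7 km, split between elevation h and root r with h + r = Δ.
Airy balance ρ_c h = (ρ_m − ρ_c) r gives r = h ρ_c/(ρ_m − ρ_c), so h (1 + ρ_c/(ρ_m − ρ_c)) = Δ, i.e. h = Δ (ρ_m − ρ_c)/ρ_m.
h = 7 km × 0.65/3.39 = 1.34 km.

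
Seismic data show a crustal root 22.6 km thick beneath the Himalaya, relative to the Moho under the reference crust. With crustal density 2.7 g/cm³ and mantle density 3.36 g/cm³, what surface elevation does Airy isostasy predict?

For local isostatic compensation: ρ_c h = (ρ_m − ρ_c) r.
h = r (ρ_m − ρ_c) / ρ_c = 22.6 km × (3.36 − 2.7) / 2.7 = 5.52 km.

5.52 km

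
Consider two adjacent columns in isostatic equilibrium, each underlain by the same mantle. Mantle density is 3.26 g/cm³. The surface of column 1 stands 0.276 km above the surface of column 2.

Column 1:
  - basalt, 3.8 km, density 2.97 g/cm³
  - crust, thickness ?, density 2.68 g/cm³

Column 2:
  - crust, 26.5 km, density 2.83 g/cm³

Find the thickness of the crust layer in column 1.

19.3 km

Take the compensation level at the base of the deeper column (depth z_c below the surface of column 1) and equate Σ ρ_i t_i down to z_c; mantle fills any gap and the z_c terms cancel.
Column 1: 3.8×2.97 + x×2.68 + (z_c − 3.8 − x)×3.26
Column 2: 0.276×0 + 26.5×2.83 + (z_c − 0.276 − 26.5)×3.26
The z_c×3.26 term appears on both sides and cancels. Collect the known terms of each column as K = Σ(ρt)_known − 3.26 × (depth of known layers): K_1 = 11.286 − 3.26×3.8 = −1.102; K_2 = 74.995 − 3.26×(0.276 + 26.5) = −12.29476.
Balance: K_1 − x×(3.26 − 2.68) = K_2, so x = (K_1 − K_2)/(3.26 − 2.68) = 11.1928/0.58 = 19.3 km.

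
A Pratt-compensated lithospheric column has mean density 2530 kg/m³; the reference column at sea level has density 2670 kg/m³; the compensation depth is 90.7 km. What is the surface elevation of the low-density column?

ρ_ref D = ρ (D + h) → h = D (ρ_ref − ρ)/ρ.
h = 90.7 km × (2670 − 2530)/2530 = 5.02 km.

5.02 km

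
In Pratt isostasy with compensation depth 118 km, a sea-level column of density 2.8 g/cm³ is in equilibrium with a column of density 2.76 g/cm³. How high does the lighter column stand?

ρ_ref D = ρ (D + h) → h = D (ρ_ref − ρ)/ρ.
h = 118 km × (2.8 − 2.76)/2.76 = 1.71 km.

1.71 km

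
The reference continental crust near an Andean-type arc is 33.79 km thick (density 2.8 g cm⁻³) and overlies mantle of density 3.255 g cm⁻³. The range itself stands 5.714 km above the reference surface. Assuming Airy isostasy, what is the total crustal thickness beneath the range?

74.7 km

Root depth r = h ρ_c / (ρ_m − ρ_c) = 5.714 km × 2.8 / 0.455 = 35.16 km.
Total thickness = T + h + r = 33.79 km + 5.714 km + 35.16 km = 74.7 km.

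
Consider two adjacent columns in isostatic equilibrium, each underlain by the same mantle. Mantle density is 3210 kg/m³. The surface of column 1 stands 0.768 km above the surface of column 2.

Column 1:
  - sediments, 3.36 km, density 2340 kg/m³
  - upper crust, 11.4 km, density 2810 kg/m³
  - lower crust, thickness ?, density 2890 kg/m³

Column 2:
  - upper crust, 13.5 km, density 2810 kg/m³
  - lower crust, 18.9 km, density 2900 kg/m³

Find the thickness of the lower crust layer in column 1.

Take the compensation level at the base of the deeper column (depth z_c below the surface of column 1) and equate Σ ρ_i t_i down to z_c; mantle fills any gap and the z_c terms cancel.
Column 1: 3.36×2340 + 11.4×2810 + x×2890 + (z_c − 14.76 − x)×3210
Column 2: 0.768×0 + 13.5×2810 + 18.9×2900 + (z_c − 0.768 − 32.4)×3210
The z_c×3210 term appears on both sides and cancels. Collect the known terms of each column as K = Σ(ρt)_known − 3210 × (depth of known layers): K_1 = 39896.4 − 3210×14.76 = −7483.2; K_2 = 92745 − 3210×(0.768 + 32.4) = −13724.28.
Balance: K_1 − x×(3210 − 2890) = K_2, so x = (K_1 − K_2)/(3210 − 2890) = 6241.08/320 = 19.5 km.

19.5 km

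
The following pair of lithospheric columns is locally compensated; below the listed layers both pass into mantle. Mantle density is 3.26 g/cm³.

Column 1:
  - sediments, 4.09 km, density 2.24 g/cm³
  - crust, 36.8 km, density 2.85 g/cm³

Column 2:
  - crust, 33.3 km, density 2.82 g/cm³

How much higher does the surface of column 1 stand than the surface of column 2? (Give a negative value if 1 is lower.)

1.41 km

For any compensation level in the mantle, the mantle terms cancel and isostasy reduces to e = (Σt_1 − Σt_2) − (Σ(ρt)_1 − Σ(ρt)_2) / ρ_m.
Σt_1 = 40.89 km; Σt_2 = 33.3 km; Σ(ρt)_1 = 114.0416; Σ(ρt)_2 = 93.906 (in km·g/cm³).
e = (40.89 − 33.3) − (114.0416 − 93.906) / 3.26 = 1.41 km.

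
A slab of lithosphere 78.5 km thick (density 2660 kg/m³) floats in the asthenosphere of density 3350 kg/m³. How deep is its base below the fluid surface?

62.3 km

Draft d = t ρ_obj/ρ_fluid = 78.5 km × 2660/3350 = 62.3 km.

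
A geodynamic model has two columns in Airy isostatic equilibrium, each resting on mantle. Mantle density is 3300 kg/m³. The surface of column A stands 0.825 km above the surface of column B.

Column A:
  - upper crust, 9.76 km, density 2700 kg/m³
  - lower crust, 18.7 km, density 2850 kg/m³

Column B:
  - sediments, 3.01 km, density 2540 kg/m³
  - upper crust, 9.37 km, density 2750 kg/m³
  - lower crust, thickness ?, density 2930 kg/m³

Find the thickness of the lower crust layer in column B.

11.1 km

Take the compensation level at the base of the deeper column (depth z_c below the surface of column A) and equate Σ ρ_i t_i down to z_c; mantle fills any gap and the z_c terms cancel.
Column A: 9.76×2700 + 18.7×2850 + (z_c − 28.46)×3300
Column B: 0.825×0 + 3.01×2540 + 9.37×2750 + x×2930 + (z_c − 0.825 − 12.38 − x)×3300
The z_c×3300 term appears on both sides and cancels. Collect the known terms of each column as K = Σ(ρt)_known − 3300 × (depth of known layers): K_A = 79647 − 3300×28.46 = −14271; K_B = 33412.9 − 3300×(0.825 + 12.38) = −10163.6.
Balance: K_A = K_B − x×(3300 − 2930), so x = (K_B − K_A)/(3300 − 2930) = 4107.4/370 = 11.1 km.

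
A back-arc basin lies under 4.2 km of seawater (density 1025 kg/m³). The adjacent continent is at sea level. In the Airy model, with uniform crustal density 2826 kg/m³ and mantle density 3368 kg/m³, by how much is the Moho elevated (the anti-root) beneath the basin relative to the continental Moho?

14 km

Equating mass per unit area of the two columns: replacing crust with seawater at the top is compensated by replacing crust with mantle at the base: d (ρ_c − ρ_w) = a (ρ_m − ρ_c).
a = d (ρ_c − ρ_w)/(ρ_m − ρ_c) = 4.2 km × 1801/542 = 14 km.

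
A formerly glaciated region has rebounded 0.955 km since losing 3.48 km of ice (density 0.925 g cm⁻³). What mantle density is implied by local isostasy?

ρ_m = ρ_ice t / u = 0.925 × 3.48 km/0.955 km = 3.37 g cm⁻³.

3.37 g cm⁻³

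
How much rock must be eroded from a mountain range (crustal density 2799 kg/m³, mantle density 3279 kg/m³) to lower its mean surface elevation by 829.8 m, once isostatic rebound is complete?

5670 m

Net drop Δ = e − u = e − e ρ_c/ρ_m = e (ρ_m − ρ_c)/ρ_m.
e = Δ ρ_m/(ρ_m − ρ_c) = 829.8 m × 3279/480 = 5670 m.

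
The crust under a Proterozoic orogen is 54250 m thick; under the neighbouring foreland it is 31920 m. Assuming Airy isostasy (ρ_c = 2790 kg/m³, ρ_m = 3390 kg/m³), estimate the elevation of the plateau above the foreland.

Excess crust Δ = 54250 m − 31920 m = 22330 m, split between elevation h and root r with h + r = Δ.
Airy balance ρ_c h = (ρ_m − ρ_c) r gives r = h ρ_c/(ρ_m − ρ_c), so h (1 + ρ_c/(ρ_m − ρ_c)) = Δ, i.e. h = Δ (ρ_m − ρ_c)/ρ_m.
h = 22330 m × 600/3390 = 3950 m.

3950 m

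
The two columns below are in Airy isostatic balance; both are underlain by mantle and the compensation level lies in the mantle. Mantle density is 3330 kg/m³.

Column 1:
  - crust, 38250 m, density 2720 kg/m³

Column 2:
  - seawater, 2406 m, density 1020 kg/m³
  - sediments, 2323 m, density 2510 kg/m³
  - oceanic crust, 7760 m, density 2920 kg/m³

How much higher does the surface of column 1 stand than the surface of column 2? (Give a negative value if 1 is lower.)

3810 m

For any compensation level in the mantle, the mantle terms cancel and isostasy reduces to e = (Σt_1 − Σt_2) − (Σ(ρt)_1 − Σ(ρt)_2) / ρ_m.
Σt_1 = 38250 m; Σt_2 = 12489 m; Σ(ρt)_1 = 104040000; Σ(ρt)_2 = 30944050 (in m·kg/m³).
e = (38250 − 12489) − (104040000 − 30944050) / 3330 = 3810 m.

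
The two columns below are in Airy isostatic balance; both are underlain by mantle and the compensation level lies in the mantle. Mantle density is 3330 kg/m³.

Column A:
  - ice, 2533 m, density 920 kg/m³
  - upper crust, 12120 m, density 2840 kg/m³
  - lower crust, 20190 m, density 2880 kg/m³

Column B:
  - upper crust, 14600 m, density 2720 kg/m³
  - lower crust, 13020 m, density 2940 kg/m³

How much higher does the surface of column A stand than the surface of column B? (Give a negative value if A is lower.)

2150 m

For any compensation level in the mantle, the mantle terms cancel and isostasy reduces to e = (Σt_A − Σt_B) − (Σ(ρt)_A − Σ(ρt)_B) / ρ_m.
Σt_A = 34843 m; Σt_B = 27620 m; Σ(ρt)_A = 94898360; Σ(ρt)_B = 77990800 (in m·kg/m³).
e = (34843 − 27620) − (94898360 − 77990800) / 3330 = 2150 m.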